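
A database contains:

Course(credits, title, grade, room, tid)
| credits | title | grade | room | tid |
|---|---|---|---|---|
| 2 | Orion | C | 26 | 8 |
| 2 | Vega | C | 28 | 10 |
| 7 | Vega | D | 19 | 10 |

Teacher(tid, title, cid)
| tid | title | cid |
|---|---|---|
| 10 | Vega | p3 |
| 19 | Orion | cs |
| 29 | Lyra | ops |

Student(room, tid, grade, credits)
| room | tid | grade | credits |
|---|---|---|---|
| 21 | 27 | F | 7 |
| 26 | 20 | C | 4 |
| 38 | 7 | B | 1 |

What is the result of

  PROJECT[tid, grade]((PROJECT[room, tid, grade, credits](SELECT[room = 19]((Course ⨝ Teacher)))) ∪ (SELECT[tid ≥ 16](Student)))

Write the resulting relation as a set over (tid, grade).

{(10, D), (20, C), (27, F)}

Joining Course and Teacher on title, tid yields {(2, Vega, C, 28, 10, p3), (7, Vega, D, 19, 10, p3)}.
Selection room = 19: {(7, Vega, D, 19, 10, p3)}
Keep only column(s) room, tid, grade, credits: {(19, 10, D, 7)}
Selection tid ≥ 16: {(21, 27, F, 7), (26, 20, C, 4)}
Union: {(19, 10, D, 7)} with {(21, 27, F, 7), (26, 20, C, 4)} → {(19, 10, D, 7), (21, 27, F, 7), (26, 20, C, 4)}
Keep only column(s) tid, grade: {(10, D), (20, C), (27, F)}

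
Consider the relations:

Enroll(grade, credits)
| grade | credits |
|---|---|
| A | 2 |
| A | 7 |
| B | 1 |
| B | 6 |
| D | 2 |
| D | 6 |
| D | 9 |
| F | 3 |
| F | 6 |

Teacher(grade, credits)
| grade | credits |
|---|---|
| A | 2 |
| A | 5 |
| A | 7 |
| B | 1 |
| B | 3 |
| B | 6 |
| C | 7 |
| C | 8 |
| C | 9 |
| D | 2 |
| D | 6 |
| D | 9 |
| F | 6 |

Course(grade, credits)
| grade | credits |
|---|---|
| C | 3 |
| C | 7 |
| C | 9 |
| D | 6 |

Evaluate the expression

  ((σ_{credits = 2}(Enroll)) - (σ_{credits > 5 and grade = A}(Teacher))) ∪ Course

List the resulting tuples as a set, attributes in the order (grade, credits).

{(A, 2), (C, 3), (C, 7), (C, 9), (D, 2), (D, 6)}

Selection credits = 2: {(A, 2), (D, 2)}
Selection credits > 5 and grade = A: {(A, 7)}
Difference: {(A, 2), (D, 2)} with {(A, 7)} → {(A, 2), (D, 2)}
Union: {(A, 2), (D, 2)} with {(C, 3), (C, 7), (C, 9), (D, 6)} → {(A, 2), (C, 3), (C, 7), (C, 9), (D, 2), (D, 6)}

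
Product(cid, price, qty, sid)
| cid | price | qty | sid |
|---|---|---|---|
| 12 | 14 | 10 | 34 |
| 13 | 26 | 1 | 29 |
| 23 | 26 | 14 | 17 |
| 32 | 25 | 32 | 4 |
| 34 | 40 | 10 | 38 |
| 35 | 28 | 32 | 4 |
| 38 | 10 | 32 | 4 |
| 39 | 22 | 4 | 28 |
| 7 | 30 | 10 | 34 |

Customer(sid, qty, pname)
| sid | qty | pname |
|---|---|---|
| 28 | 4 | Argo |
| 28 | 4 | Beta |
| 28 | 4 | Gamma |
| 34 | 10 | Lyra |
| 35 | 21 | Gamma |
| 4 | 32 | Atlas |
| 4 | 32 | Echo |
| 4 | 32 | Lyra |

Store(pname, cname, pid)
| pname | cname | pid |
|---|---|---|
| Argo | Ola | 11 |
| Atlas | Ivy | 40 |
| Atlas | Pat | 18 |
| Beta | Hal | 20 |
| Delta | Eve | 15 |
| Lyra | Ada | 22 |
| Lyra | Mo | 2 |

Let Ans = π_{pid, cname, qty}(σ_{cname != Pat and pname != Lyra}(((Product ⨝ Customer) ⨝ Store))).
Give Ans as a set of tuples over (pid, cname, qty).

{(11, Ola, 4), (20, Hal, 4), (40, Ivy, 32)}

Joining Product and Customer on qty, sid yields {(12, 14, 10, 34, Lyra), (32, 25, 32, 4, Atlas), (32, 25, 32, 4, Echo), (32, 25, 32, 4, Lyra), (35, 28, 32, 4, Atlas), (35, 28, 32, 4, Echo), (35, 28, 32, 4, Lyra), (38, 10, 32, 4, Atlas), (38, 10, 32, 4, Echo), (38, 10, 32, 4, Lyra), (39, 22, 4, 28, Argo), (39, 22, 4, 28, Beta), (39, 22, 4, 28, Gamma), (7, 30, 10, 34, Lyra)}.
Joining (Product ⨝ Customer) and Store on pname yields {(12, 14, 10, 34, Lyra, Ada, 22), (12, 14, 10, 34, Lyra, Mo, 2), (32, 25, 32, 4, Atlas, Ivy, 40), (32, 25, 32, 4, Atlas, Pat, 18), (32, 25, 32, 4, Lyra, Ada, 22), (32, 25, 32, 4, Lyra, Mo, 2), (35, 28, 32, 4, Atlas, Ivy, 40), (35, 28, 32, 4, Atlas, Pat, 18), (35, 28, 32, 4, Lyra, Ada, 22), (35, 28, 32, 4, Lyra, Mo, 2), (38, 10, 32, 4, Atlas, Ivy, 40), (38, 10, 32, 4, Atlas, Pat, 18), (38, 10, 32, 4, Lyra, Ada, 22), (38, 10, 32, 4, Lyra, Mo, 2), (39, 22, 4, 28, Argo, Ola, 11), (39, 22, 4, 28, Beta, Hal, 20), (7, 30, 10, 34, Lyra, Ada, 22), (7, 30, 10, 34, Lyra, Mo, 2)}.
Apply σ_{cname != Pat and pname != Lyra}; surviving tuples: {(32, 25, 32, 4, Atlas, Ivy, 40), (35, 28, 32, 4, Atlas, Ivy, 40), (38, 10, 32, 4, Atlas, Ivy, 40), (39, 22, 4, 28, Argo, Ola, 11), (39, 22, 4, 28, Beta, Hal, 20)}
π[pid, cname, qty]: project onto (pid, cname, qty) (2 duplicate(s) eliminated) → {(11, Ola, 4), (20, Hal, 4), (40, Ivy, 32)}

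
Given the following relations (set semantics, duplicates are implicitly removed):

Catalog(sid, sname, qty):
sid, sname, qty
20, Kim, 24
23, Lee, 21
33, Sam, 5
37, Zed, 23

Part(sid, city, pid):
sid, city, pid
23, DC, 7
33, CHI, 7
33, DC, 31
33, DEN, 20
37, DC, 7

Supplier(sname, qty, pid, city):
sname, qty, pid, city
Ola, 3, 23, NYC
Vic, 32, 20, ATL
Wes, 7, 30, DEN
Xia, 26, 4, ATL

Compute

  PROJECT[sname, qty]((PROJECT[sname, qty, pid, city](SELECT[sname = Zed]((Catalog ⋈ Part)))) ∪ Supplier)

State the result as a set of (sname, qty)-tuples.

{(Ola, 3), (Vic, 32), (Wes, 7), (Xia, 26), (Zed, 23)}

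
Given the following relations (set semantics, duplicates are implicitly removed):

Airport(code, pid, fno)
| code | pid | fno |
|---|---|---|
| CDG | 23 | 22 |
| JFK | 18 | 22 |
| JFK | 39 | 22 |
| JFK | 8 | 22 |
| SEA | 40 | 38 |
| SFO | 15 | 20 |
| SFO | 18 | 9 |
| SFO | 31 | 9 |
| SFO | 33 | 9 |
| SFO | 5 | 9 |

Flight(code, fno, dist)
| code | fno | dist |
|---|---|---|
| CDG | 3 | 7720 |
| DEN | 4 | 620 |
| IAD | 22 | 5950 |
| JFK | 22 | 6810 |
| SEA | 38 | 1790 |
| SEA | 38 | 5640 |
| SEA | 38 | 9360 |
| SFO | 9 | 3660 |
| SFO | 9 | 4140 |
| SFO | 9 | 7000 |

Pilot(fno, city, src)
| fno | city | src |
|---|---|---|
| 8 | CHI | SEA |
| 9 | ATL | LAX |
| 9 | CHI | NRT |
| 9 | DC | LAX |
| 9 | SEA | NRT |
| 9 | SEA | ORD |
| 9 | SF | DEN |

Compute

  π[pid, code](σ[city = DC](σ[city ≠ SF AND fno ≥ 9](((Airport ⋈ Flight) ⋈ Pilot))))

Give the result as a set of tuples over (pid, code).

{(18, SFO), (31, SFO), (33, SFO), (5, SFO)}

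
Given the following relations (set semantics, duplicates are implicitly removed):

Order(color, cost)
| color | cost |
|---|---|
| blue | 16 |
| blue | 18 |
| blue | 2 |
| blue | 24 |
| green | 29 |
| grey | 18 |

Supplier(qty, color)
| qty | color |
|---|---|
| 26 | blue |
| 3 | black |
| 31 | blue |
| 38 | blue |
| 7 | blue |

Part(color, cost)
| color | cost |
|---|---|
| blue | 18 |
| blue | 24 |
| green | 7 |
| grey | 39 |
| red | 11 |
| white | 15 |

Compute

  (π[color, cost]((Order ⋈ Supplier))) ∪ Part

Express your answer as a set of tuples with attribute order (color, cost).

{(blue, 16), (blue, 18), (blue, 2), (blue, 24), (green, 7), (grey, 39), (red, 11), (white, 15)}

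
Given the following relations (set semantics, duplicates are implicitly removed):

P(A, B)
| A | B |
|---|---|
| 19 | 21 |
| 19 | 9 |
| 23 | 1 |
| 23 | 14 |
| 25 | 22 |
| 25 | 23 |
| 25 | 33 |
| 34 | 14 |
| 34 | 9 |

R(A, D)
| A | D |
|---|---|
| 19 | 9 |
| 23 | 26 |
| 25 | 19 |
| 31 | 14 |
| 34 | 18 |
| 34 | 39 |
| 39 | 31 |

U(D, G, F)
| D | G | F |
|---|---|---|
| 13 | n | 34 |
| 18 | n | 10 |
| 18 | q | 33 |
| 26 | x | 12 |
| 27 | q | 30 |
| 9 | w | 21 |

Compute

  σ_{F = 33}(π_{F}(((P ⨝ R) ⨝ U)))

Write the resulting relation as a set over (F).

{33}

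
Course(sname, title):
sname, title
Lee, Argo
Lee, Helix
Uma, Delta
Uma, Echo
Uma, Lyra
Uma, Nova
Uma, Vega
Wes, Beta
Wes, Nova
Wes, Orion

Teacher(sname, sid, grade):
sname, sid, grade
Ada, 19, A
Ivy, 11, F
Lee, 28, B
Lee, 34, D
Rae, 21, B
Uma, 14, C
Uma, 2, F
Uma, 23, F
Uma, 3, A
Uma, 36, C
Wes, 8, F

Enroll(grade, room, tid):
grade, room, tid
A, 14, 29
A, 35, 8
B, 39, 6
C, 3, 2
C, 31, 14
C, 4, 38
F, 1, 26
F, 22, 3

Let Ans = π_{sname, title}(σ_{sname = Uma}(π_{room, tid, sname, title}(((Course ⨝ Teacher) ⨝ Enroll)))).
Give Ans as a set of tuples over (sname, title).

{(Uma, Delta), (Uma, Echo), (Uma, Lyra), (Uma, Nova), (Uma, Vega)}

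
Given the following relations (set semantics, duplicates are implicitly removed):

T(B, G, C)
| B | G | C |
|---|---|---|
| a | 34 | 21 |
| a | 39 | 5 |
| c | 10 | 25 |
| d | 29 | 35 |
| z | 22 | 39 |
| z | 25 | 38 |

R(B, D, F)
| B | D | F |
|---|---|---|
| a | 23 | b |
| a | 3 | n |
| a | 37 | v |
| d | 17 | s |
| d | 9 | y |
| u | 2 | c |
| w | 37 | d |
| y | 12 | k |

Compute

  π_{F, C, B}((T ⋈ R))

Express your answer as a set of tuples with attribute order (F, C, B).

{(b, 21, a), (b, 5, a), (n, 21, a), (n, 5, a), (s, 35, d), (v, 21, a), (v, 5, a), (y, 35, d)}

Natural join on B: {(a, 34, 21, 23, b), (a, 34, 21, 3, n), (a, 34, 21, 37, v), (a, 39, 5, 23, b), (a, 39, 5, 3, n), (a, 39, 5, 37, v), (d, 29, 35, 17, s), (d, 29, 35, 9, y)}
π_{F, C, B} gives {(b, 21, a), (b, 5, a), (n, 21, a), (n, 5, a), (s, 35, d), (v, 21, a), (v, 5, a), (y, 35, d)}.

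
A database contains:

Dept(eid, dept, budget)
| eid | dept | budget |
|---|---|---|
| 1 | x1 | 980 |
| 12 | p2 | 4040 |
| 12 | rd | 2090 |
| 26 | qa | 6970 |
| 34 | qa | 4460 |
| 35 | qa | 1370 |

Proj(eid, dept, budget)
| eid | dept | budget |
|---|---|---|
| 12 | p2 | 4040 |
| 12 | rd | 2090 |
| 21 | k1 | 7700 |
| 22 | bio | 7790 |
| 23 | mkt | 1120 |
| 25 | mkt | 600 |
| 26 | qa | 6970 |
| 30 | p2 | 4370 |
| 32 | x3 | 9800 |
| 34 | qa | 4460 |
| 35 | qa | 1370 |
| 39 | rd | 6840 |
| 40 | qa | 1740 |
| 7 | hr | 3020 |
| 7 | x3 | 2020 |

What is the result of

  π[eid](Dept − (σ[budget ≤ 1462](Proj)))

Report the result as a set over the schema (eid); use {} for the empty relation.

σ[budget ≤ 1462]: keep tuples satisfying budget ≤ 1462 → {(23, mkt, 1120), (25, mkt, 600), (35, qa, 1370)}
Taking the difference: {(1, x1, 980), (12, p2, 4040), (12, rd, 2090), (26, qa, 6970), (34, qa, 4460)}
Projecting to eid (1 duplicate(s) eliminated): {1, 12, 26, 34}

{1, 12, 26, 34}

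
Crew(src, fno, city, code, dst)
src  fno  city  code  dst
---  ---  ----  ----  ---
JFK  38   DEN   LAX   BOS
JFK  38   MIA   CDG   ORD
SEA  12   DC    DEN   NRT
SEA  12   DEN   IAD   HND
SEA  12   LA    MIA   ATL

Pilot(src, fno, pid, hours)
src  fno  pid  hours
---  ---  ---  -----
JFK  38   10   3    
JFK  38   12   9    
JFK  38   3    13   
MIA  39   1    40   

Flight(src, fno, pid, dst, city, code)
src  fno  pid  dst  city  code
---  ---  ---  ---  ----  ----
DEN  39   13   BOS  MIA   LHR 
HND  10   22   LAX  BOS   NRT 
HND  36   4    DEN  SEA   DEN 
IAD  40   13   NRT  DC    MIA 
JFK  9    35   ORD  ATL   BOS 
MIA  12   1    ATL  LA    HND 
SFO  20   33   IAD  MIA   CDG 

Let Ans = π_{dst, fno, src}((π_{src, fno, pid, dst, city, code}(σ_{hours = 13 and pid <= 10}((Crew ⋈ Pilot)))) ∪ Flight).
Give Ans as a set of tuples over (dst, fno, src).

{(ATL, 12, MIA), (BOS, 38, JFK), (BOS, 39, DEN), (DEN, 36, HND), (IAD, 20, SFO), (LAX, 10, HND), (NRT, 40, IAD), (ORD, 38, JFK), (ORD, 9, JFK)}

Natural join on src, fno: {(JFK, 38, DEN, LAX, BOS, 10, 3), (JFK, 38, DEN, LAX, BOS, 12, 9), (JFK, 38, DEN, LAX, BOS, 3, 13), (JFK, 38, MIA, CDG, ORD, 10, 3), (JFK, 38, MIA, CDG, ORD, 12, 9), (JFK, 38, MIA, CDG, ORD, 3, 13)}
Selection hours = 13 and pid <= 10: {(JFK, 38, DEN, LAX, BOS, 3, 13), (JFK, 38, MIA, CDG, ORD, 3, 13)}
π[src, fno, pid, dst, city, code]: project onto (src, fno, pid, dst, city, code) → {(JFK, 38, 3, BOS, DEN, LAX), (JFK, 38, 3, ORD, MIA, CDG)}
Taking the union: {(DEN, 39, 13, BOS, MIA, LHR), (HND, 10, 22, LAX, BOS, NRT), (HND, 36, 4, DEN, SEA, DEN), (IAD, 40, 13, NRT, DC, MIA), (JFK, 38, 3, BOS, DEN, LAX), (JFK, 38, 3, ORD, MIA, CDG), (JFK, 9, 35, ORD, ATL, BOS), (MIA, 12, 1, ATL, LA, HND), (SFO, 20, 33, IAD, MIA, CDG)}
π[dst, fno, src]: project onto (dst, fno, src) → {(ATL, 12, MIA), (BOS, 38, JFK), (BOS, 39, DEN), (DEN, 36, HND), (IAD, 20, SFO), (LAX, 10, HND), (NRT, 40, IAD), (ORD, 38, JFK), (ORD, 9, JFK)}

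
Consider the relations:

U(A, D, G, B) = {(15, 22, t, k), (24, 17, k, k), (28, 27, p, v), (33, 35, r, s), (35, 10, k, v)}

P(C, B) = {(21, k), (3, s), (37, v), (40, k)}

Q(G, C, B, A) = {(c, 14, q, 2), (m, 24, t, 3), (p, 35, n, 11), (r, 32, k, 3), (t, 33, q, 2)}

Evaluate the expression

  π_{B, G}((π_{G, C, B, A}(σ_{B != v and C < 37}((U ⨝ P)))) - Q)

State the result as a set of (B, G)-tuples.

{(k, k), (k, t), (s, r)}

U ⋈ P (natural join on B): {(15, 22, t, k, 21), (15, 22, t, k, 40), (24, 17, k, k, 21), (24, 17, k, k, 40), (28, 27, p, v, 37), (33, 35, r, s, 3), (35, 10, k, v, 37)}
Filtering on B != v and C < 37 leaves {(15, 22, t, k, 21), (24, 17, k, k, 21), (33, 35, r, s, 3)}.
π_{G, C, B, A} gives {(k, 21, k, 24), (r, 3, s, 33), (t, 21, k, 15)}.
Set difference of the two operands is {(k, 21, k, 24), (r, 3, s, 33), (t, 21, k, 15)}.
π_{B, G} gives {(k, k), (k, t), (s, r)}.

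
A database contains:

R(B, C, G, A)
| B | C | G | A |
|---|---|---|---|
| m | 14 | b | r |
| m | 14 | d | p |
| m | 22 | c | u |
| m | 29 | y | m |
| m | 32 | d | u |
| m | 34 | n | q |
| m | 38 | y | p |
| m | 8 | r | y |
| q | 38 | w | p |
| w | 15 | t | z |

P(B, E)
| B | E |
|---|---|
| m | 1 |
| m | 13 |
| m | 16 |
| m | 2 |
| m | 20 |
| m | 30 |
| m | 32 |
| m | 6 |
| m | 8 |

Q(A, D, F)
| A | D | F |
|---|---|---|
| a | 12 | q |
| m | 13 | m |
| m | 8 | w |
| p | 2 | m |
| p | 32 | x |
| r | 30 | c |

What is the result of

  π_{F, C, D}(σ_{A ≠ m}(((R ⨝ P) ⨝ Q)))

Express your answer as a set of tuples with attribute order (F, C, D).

Joining R and P on B yields {(m, 14, b, r, 1), (m, 14, b, r, 13), (m, 14, b, r, 16), (m, 14, b, r, 2), (m, 14, b, r, 20), (m, 14, b, r, 30), (m, 14, b, r, 32), (m, 14, b, r, 6), (m, 14, b, r, 8), (m, 14, d, p, 1), (m, 14, d, p, 13), (m, 14, d, p, 16), (m, 14, d, p, 2), (m, 14, d, p, 20), (m, 14, d, p, 30), (m, 14, d, p, 32), (m, 14, d, p, 6), (m, 14, d, p, 8), (m, 22, c, u, 1), (m, 22, c, u, 13), (m, 22, c, u, 16), (m, 22, c, u, 2), (m, 22, c, u, 20), (m, 22, c, u, 30), (m, 22, c, u, 32), (m, 22, c, u, 6), (m, 22, c, u, 8), (m, 29, y, m, 1), (m, 29, y, m, 13), (m, 29, y, m, 16), (m, 29, y, m, 2), (m, 29, y, m, 20), (m, 29, y, m, 30), (m, 29, y, m, 32), (m, 29, y, m, 6), (m, 29, y, m, 8), (m, 32, d, u, 1), (m, 32, d, u, 13), (m, 32, d, u, 16), (m, 32, d, u, 2), (m, 32, d, u, 20), (m, 32, d, u, 30), (m, 32, d, u, 32), (m, 32, d, u, 6), (m, 32, d, u, 8), (m, 34, n, q, 1), (m, 34, n, q, 13), (m, 34, n, q, 16), (m, 34, n, q, 2), (m, 34, n, q, 20), (m, 34, n, q, 30), (m, 34, n, q, 32), (m, 34, n, q, 6), (m, 34, n, q, 8), (m, 38, y, p, 1), (m, 38, y, p, 13), (m, 38, y, p, 16), (m, 38, y, p, 2), (m, 38, y, p, 20), (m, 38, y, p, 30), (m, 38, y, p, 32), (m, 38, y, p, 6), (m, 38, y, p, 8), (m, 8, r, y, 1), (m, 8, r, y, 13), (m, 8, r, y, 16), (m, 8, r, y, 2), (m, 8, r, y, 20), (m, 8, r, y, 30), (m, 8, r, y, 32), (m, 8, r, y, 6), (m, 8, r, y, 8)}.
Joining (R ⨝ P) and Q on A yields {(m, 14, b, r, 1, 30, c), (m, 14, b, r, 13, 30, c), (m, 14, b, r, 16, 30, c), (m, 14, b, r, 2, 30, c), (m, 14, b, r, 20, 30, c), (m, 14, b, r, 30, 30, c), (m, 14, b, r, 32, 30, c), (m, 14, b, r, 6, 30, c), (m, 14, b, r, 8, 30, c), (m, 14, d, p, 1, 2, m), (m, 14, d, p, 1, 32, x), (m, 14, d, p, 13, 2, m), (m, 14, d, p, 13, 32, x), (m, 14, d, p, 16, 2, m), (m, 14, d, p, 16, 32, x), (m, 14, d, p, 2, 2, m), (m, 14, d, p, 2, 32, x), (m, 14, d, p, 20, 2, m), (m, 14, d, p, 20, 32, x), (m, 14, d, p, 30, 2, m), (m, 14, d, p, 30, 32, x), (m, 14, d, p, 32, 2, m), (m, 14, d, p, 32, 32, x), (m, 14, d, p, 6, 2, m), (m, 14, d, p, 6, 32, x), (m, 14, d, p, 8, 2, m), (m, 14, d, p, 8, 32, x), (m, 29, y, m, 1, 13, m), (m, 29, y, m, 1, 8, w), (m, 29, y, m, 13, 13, m), (m, 29, y, m, 13, 8, w), (m, 29, y, m, 16, 13, m), (m, 29, y, m, 16, 8, w), (m, 29, y, m, 2, 13, m), (m, 29, y, m, 2, 8, w), (m, 29, y, m, 20, 13, m), (m, 29, y, m, 20, 8, w), (m, 29, y, m, 30, 13, m), (m, 29, y, m, 30, 8, w), (m, 29, y, m, 32, 13, m), (m, 29, y, m, 32, 8, w), (m, 29, y, m, 6, 13, m), (m, 29, y, m, 6, 8, w), (m, 29, y, m, 8, 13, m), (m, 29, y, m, 8, 8, w), (m, 38, y, p, 1, 2, m), (m, 38, y, p, 1, 32, x), (m, 38, y, p, 13, 2, m), (m, 38, y, p, 13, 32, x), (m, 38, y, p, 16, 2, m), (m, 38, y, p, 16, 32, x), (m, 38, y, p, 2, 2, m), (m, 38, y, p, 2, 32, x), (m, 38, y, p, 20, 2, m), (m, 38, y, p, 20, 32, x), (m, 38, y, p, 30, 2, m), (m, 38, y, p, 30, 32, x), (m, 38, y, p, 32, 2, m), (m, 38, y, p, 32, 32, x), (m, 38, y, p, 6, 2, m), (m, 38, y, p, 6, 32, x), (m, 38, y, p, 8, 2, m), (m, 38, y, p, 8, 32, x)}.
Filtering on A ≠ m leaves {(m, 14, b, r, 1, 30, c), (m, 14, b, r, 13, 30, c), (m, 14, b, r, 16, 30, c), (m, 14, b, r, 2, 30, c), (m, 14, b, r, 20, 30, c), (m, 14, b, r, 30, 30, c), (m, 14, b, r, 32, 30, c), (m, 14, b, r, 6, 30, c), (m, 14, b, r, 8, 30, c), (m, 14, d, p, 1, 2, m), (m, 14, d, p, 1, 32, x), (m, 14, d, p, 13, 2, m), (m, 14, d, p, 13, 32, x), (m, 14, d, p, 16, 2, m), (m, 14, d, p, 16, 32, x), (m, 14, d, p, 2, 2, m), (m, 14, d, p, 2, 32, x), (m, 14, d, p, 20, 2, m), (m, 14, d, p, 20, 32, x), (m, 14, d, p, 30, 2, m), (m, 14, d, p, 30, 32, x), (m, 14, d, p, 32, 2, m), (m, 14, d, p, 32, 32, x), (m, 14, d, p, 6, 2, m), (m, 14, d, p, 6, 32, x), (m, 14, d, p, 8, 2, m), (m, 14, d, p, 8, 32, x), (m, 38, y, p, 1, 2, m), (m, 38, y, p, 1, 32, x), (m, 38, y, p, 13, 2, m), (m, 38, y, p, 13, 32, x), (m, 38, y, p, 16, 2, m), (m, 38, y, p, 16, 32, x), (m, 38, y, p, 2, 2, m), (m, 38, y, p, 2, 32, x), (m, 38, y, p, 20, 2, m), (m, 38, y, p, 20, 32, x), (m, 38, y, p, 30, 2, m), (m, 38, y, p, 30, 32, x), (m, 38, y, p, 32, 2, m), (m, 38, y, p, 32, 32, x), (m, 38, y, p, 6, 2, m), (m, 38, y, p, 6, 32, x), (m, 38, y, p, 8, 2, m), (m, 38, y, p, 8, 32, x)}.
π[F, C, D]: project onto (F, C, D) (40 duplicate(s) eliminated) → {(c, 14, 30), (m, 14, 2), (m, 38, 2), (x, 14, 32), (x, 38, 32)}

{(c, 14, 30), (m, 14, 2), (m, 38, 2), (x, 14, 32), (x, 38, 32)}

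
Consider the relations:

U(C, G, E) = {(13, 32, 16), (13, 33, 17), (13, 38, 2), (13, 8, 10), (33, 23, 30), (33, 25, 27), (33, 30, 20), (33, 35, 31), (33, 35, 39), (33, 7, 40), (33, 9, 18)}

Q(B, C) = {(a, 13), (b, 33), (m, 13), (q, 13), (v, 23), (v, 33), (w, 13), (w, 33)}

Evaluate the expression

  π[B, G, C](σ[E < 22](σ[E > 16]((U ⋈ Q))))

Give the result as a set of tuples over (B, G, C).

{(a, 33, 13), (b, 30, 33), (b, 9, 33), (m, 33, 13), (q, 33, 13), (v, 30, 33), (v, 9, 33), (w, 30, 33), (w, 33, 13), (w, 9, 33)}

U ⋈ Q (natural join on C): {(13, 32, 16, a), (13, 32, 16, m), (13, 32, 16, q), (13, 32, 16, w), (13, 33, 17, a), (13, 33, 17, m), (13, 33, 17, q), (13, 33, 17, w), (13, 38, 2, a), (13, 38, 2, m), (13, 38, 2, q), (13, 38, 2, w), (13, 8, 10, a), (13, 8, 10, m), (13, 8, 10, q), (13, 8, 10, w), (33, 23, 30, b), (33, 23, 30, v), (33, 23, 30, w), (33, 25, 27, b), (33, 25, 27, v), (33, 25, 27, w), (33, 30, 20, b), (33, 30, 20, v), (33, 30, 20, w), (33, 35, 31, b), (33, 35, 31, v), (33, 35, 31, w), (33, 35, 39, b), (33, 35, 39, v), (33, 35, 39, w), (33, 7, 40, b), (33, 7, 40, v), (33, 7, 40, w), (33, 9, 18, b), (33, 9, 18, v), (33, 9, 18, w)}
Filtering on E > 16 leaves {(13, 33, 17, a), (13, 33, 17, m), (13, 33, 17, q), (13, 33, 17, w), (33, 23, 30, b), (33, 23, 30, v), (33, 23, 30, w), (33, 25, 27, b), (33, 25, 27, v), (33, 25, 27, w), (33, 30, 20, b), (33, 30, 20, v), (33, 30, 20, w), (33, 35, 31, b), (33, 35, 31, v), (33, 35, 31, w), (33, 35, 39, b), (33, 35, 39, v), (33, 35, 39, w), (33, 7, 40, b), (33, 7, 40, v), (33, 7, 40, w), (33, 9, 18, b), (33, 9, 18, v), (33, 9, 18, w)}.
Filtering on E < 22 leaves {(13, 33, 17, a), (13, 33, 17, m), (13, 33, 17, q), (13, 33, 17, w), (33, 30, 20, b), (33, 30, 20, v), (33, 30, 20, w), (33, 9, 18, b), (33, 9, 18, v), (33, 9, 18, w)}.
Keep only column(s) B, G, C: {(a, 33, 13), (b, 30, 33), (b, 9, 33), (m, 33, 13), (q, 33, 13), (v, 30, 33), (v, 9, 33), (w, 30, 33), (w, 33, 13), (w, 9, 33)}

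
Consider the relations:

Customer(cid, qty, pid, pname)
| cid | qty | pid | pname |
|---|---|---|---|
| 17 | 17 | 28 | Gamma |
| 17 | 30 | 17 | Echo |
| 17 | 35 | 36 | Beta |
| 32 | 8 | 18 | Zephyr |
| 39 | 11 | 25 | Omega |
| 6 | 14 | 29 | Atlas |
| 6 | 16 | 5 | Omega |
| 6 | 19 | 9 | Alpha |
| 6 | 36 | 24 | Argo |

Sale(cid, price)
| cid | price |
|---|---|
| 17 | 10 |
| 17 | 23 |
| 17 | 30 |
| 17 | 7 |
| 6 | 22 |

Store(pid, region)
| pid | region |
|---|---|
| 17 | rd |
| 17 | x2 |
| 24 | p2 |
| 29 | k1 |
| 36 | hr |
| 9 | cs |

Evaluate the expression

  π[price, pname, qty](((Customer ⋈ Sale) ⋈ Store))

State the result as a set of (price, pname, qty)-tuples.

{(10, Beta, 35), (10, Echo, 30), (22, Alpha, 19), (22, Argo, 36), (22, Atlas, 14), (23, Beta, 35), (23, Echo, 30), (30, Beta, 35), (30, Echo, 30), (7, Beta, 35), (7, Echo, 30)}

Joining Customer and Sale on cid yields {(17, 17, 28, Gamma, 10), (17, 17, 28, Gamma, 23), (17, 17, 28, Gamma, 30), (17, 17, 28, Gamma, 7), (17, 30, 17, Echo, 10), (17, 30, 17, Echo, 23), (17, 30, 17, Echo, 30), (17, 30, 17, Echo, 7), (17, 35, 36, Beta, 10), (17, 35, 36, Beta, 23), (17, 35, 36, Beta, 30), (17, 35, 36, Beta, 7), (6, 14, 29, Atlas, 22), (6, 16, 5, Omega, 22), (6, 19, 9, Alpha, 22), (6, 36, 24, Argo, 22)}.
Joining (Customer ⋈ Sale) and Store on pid yields {(17, 30, 17, Echo, 10, rd), (17, 30, 17, Echo, 10, x2), (17, 30, 17, Echo, 23, rd), (17, 30, 17, Echo, 23, x2), (17, 30, 17, Echo, 30, rd), (17, 30, 17, Echo, 30, x2), (17, 30, 17, Echo, 7, rd), (17, 30, 17, Echo, 7, x2), (17, 35, 36, Beta, 10, hr), (17, 35, 36, Beta, 23, hr), (17, 35, 36, Beta, 30, hr), (17, 35, 36, Beta, 7, hr), (6, 14, 29, Atlas, 22, k1), (6, 19, 9, Alpha, 22, cs), (6, 36, 24, Argo, 22, p2)}.
Projecting to price, pname, qty (4 duplicate(s) eliminated): {(10, Beta, 35), (10, Echo, 30), (22, Alpha, 19), (22, Argo, 36), (22, Atlas, 14), (23, Beta, 35), (23, Echo, 30), (30, Beta, 35), (30, Echo, 30), (7, Beta, 35), (7, Echo, 30)}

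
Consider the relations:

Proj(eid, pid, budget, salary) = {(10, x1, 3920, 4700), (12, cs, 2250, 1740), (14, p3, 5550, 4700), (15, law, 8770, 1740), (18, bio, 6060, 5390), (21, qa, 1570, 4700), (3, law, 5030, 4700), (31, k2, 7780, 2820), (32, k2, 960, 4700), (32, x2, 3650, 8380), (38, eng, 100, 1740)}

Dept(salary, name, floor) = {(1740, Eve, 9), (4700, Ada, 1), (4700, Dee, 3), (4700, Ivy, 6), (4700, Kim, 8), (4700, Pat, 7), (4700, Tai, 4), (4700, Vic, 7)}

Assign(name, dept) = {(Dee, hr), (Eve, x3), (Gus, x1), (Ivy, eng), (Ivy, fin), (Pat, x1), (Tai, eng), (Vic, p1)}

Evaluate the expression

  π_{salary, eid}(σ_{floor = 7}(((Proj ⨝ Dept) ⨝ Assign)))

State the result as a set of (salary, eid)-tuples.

Natural join on salary: {(10, x1, 3920, 4700, Ada, 1), (10, x1, 3920, 4700, Dee, 3), (10, x1, 3920, 4700, Ivy, 6), (10, x1, 3920, 4700, Kim, 8), (10, x1, 3920, 4700, Pat, 7), (10, x1, 3920, 4700, Tai, 4), (10, x1, 3920, 4700, Vic, 7), (12, cs, 2250, 1740, Eve, 9), (14, p3, 5550, 4700, Ada, 1), (14, p3, 5550, 4700, Dee, 3), (14, p3, 5550, 4700, Ivy, 6), (14, p3, 5550, 4700, Kim, 8), (14, p3, 5550, 4700, Pat, 7), (14, p3, 5550, 4700, Tai, 4), (14, p3, 5550, 4700, Vic, 7), (15, law, 8770, 1740, Eve, 9), (21, qa, 1570, 4700, Ada, 1), (21, qa, 1570, 4700, Dee, 3), (21, qa, 1570, 4700, Ivy, 6), (21, qa, 1570, 4700, Kim, 8), (21, qa, 1570, 4700, Pat, 7), (21, qa, 1570, 4700, Tai, 4), (21, qa, 1570, 4700, Vic, 7), (3, law, 5030, 4700, Ada, 1), (3, law, 5030, 4700, Dee, 3), (3, law, 5030, 4700, Ivy, 6), (3, law, 5030, 4700, Kim, 8), (3, law, 5030, 4700, Pat, 7), (3, law, 5030, 4700, Tai, 4), (3, law, 5030, 4700, Vic, 7), (32, k2, 960, 4700, Ada, 1), (32, k2, 960, 4700, Dee, 3), (32, k2, 960, 4700, Ivy, 6), (32, k2, 960, 4700, Kim, 8), (32, k2, 960, 4700, Pat, 7), (32, k2, 960, 4700, Tai, 4), (32, k2, 960, 4700, Vic, 7), (38, eng, 100, 1740, Eve, 9)}
Natural join on name: {(10, x1, 3920, 4700, Dee, 3, hr), (10, x1, 3920, 4700, Ivy, 6, eng), (10, x1, 3920, 4700, Ivy, 6, fin), (10, x1, 3920, 4700, Pat, 7, x1), (10, x1, 3920, 4700, Tai, 4, eng), (10, x1, 3920, 4700, Vic, 7, p1), (12, cs, 2250, 1740, Eve, 9, x3), (14, p3, 5550, 4700, Dee, 3, hr), (14, p3, 5550, 4700, Ivy, 6, eng), (14, p3, 5550, 4700, Ivy, 6, fin), (14, p3, 5550, 4700, Pat, 7, x1), (14, p3, 5550, 4700, Tai, 4, eng), (14, p3, 5550, 4700, Vic, 7, p1), (15, law, 8770, 1740, Eve, 9, x3), (21, qa, 1570, 4700, Dee, 3, hr), (21, qa, 1570, 4700, Ivy, 6, eng), (21, qa, 1570, 4700, Ivy, 6, fin), (21, qa, 1570, 4700, Pat, 7, x1), (21, qa, 1570, 4700, Tai, 4, eng), (21, qa, 1570, 4700, Vic, 7, p1), (3, law, 5030, 4700, Dee, 3, hr), (3, law, 5030, 4700, Ivy, 6, eng), (3, law, 5030, 4700, Ivy, 6, fin), (3, law, 5030, 4700, Pat, 7, x1), (3, law, 5030, 4700, Tai, 4, eng), (3, law, 5030, 4700, Vic, 7, p1), (32, k2, 960, 4700, Dee, 3, hr), (32, k2, 960, 4700, Ivy, 6, eng), (32, k2, 960, 4700, Ivy, 6, fin), (32, k2, 960, 4700, Pat, 7, x1), (32, k2, 960, 4700, Tai, 4, eng), (32, k2, 960, 4700, Vic, 7, p1), (38, eng, 100, 1740, Eve, 9, x3)}
σ[floor = 7]: keep tuples satisfying floor = 7 → {(10, x1, 3920, 4700, Pat, 7, x1), (10, x1, 3920, 4700, Vic, 7, p1), (14, p3, 5550, 4700, Pat, 7, x1), (14, p3, 5550, 4700, Vic, 7, p1), (21, qa, 1570, 4700, Pat, 7, x1), (21, qa, 1570, 4700, Vic, 7, p1), (3, law, 5030, 4700, Pat, 7, x1), (3, law, 5030, 4700, Vic, 7, p1), (32, k2, 960, 4700, Pat, 7, x1), (32, k2, 960, 4700, Vic, 7, p1)}
Projecting to salary, eid (5 duplicate(s) eliminated): {(4700, 10), (4700, 14), (4700, 21), (4700, 3), (4700, 32)}

{(4700, 10), (4700, 14), (4700, 21), (4700, 3), (4700, 32)}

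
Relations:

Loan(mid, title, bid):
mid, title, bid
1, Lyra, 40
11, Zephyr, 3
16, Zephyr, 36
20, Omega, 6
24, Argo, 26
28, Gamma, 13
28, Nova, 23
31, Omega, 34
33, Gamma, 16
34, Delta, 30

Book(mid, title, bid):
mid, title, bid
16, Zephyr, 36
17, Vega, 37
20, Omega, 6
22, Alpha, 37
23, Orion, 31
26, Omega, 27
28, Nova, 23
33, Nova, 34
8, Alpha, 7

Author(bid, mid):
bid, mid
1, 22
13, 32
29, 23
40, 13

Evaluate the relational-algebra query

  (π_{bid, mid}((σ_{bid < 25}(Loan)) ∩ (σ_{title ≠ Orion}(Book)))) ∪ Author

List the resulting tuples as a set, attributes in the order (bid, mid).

Filtering on bid < 25 leaves {(11, Zephyr, 3), (20, Omega, 6), (28, Gamma, 13), (28, Nova, 23), (33, Gamma, 16)}.
Filtering on title ≠ Orion leaves {(16, Zephyr, 36), (17, Vega, 37), (20, Omega, 6), (22, Alpha, 37), (26, Omega, 27), (28, Nova, 23), (33, Nova, 34), (8, Alpha, 7)}.
Intersection: {(11, Zephyr, 3), (20, Omega, 6), (28, Gamma, 13), (28, Nova, 23), (33, Gamma, 16)} with {(16, Zephyr, 36), (17, Vega, 37), (20, Omega, 6), (22, Alpha, 37), (26, Omega, 27), (28, Nova, 23), (33, Nova, 34), (8, Alpha, 7)} → {(20, Omega, 6), (28, Nova, 23)}
π[bid, mid]: project onto (bid, mid) → {(23, 28), (6, 20)}
Union: {(23, 28), (6, 20)} with {(1, 22), (13, 32), (29, 23), (40, 13)} → {(1, 22), (13, 32), (23, 28), (29, 23), (40, 13), (6, 20)}

{(1, 22), (13, 32), (23, 28), (29, 23), (40, 13), (6, 20)}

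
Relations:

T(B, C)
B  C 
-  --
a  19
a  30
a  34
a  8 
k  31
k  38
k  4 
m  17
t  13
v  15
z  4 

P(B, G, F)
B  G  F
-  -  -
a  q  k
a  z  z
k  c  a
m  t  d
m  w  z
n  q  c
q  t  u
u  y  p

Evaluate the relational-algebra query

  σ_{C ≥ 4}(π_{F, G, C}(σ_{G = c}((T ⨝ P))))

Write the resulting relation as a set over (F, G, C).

{(a, c, 31), (a, c, 38), (a, c, 4)}

Joining T and P on B yields {(a, 19, q, k), (a, 19, z, z), (a, 30, q, k), (a, 30, z, z), (a, 34, q, k), (a, 34, z, z), (a, 8, q, k), (a, 8, z, z), (k, 31, c, a), (k, 38, c, a), (k, 4, c, a), (m, 17, t, d), (m, 17, w, z)}.
σ[G = c]: keep tuples satisfying G = c → {(k, 31, c, a), (k, 38, c, a), (k, 4, c, a)}
π[F, G, C]: project onto (F, G, C) → {(a, c, 31), (a, c, 38), (a, c, 4)}
σ[C ≥ 4]: keep tuples satisfying C ≥ 4 → {(a, c, 31), (a, c, 38), (a, c, 4)}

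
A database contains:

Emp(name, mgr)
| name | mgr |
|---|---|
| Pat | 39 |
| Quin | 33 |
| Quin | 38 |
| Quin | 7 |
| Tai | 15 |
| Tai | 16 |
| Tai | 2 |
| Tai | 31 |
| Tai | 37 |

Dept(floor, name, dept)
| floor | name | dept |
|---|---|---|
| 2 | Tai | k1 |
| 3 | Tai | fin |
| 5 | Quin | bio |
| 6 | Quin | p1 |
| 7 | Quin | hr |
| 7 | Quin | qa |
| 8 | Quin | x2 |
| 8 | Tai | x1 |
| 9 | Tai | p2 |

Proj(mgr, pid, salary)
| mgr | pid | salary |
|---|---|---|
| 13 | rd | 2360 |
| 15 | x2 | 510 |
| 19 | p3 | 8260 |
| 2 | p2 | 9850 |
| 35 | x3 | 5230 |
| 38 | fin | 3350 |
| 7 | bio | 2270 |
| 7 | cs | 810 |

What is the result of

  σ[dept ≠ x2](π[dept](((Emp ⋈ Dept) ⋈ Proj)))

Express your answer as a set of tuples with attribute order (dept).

Joining Emp and Dept on name yields {(Quin, 33, 5, bio), (Quin, 33, 6, p1), (Quin, 33, 7, hr), (Quin, 33, 7, qa), (Quin, 33, 8, x2), (Quin, 38, 5, bio), (Quin, 38, 6, p1), (Quin, 38, 7, hr), (Quin, 38, 7, qa), (Quin, 38, 8, x2), (Quin, 7, 5, bio), (Quin, 7, 6, p1), (Quin, 7, 7, hr), (Quin, 7, 7, qa), (Quin, 7, 8, x2), (Tai, 15, 2, k1), (Tai, 15, 3, fin), (Tai, 15, 8, x1), (Tai, 15, 9, p2), (Tai, 16, 2, k1), (Tai, 16, 3, fin), (Tai, 16, 8, x1), (Tai, 16, 9, p2), (Tai, 2, 2, k1), (Tai, 2, 3, fin), (Tai, 2, 8, x1), (Tai, 2, 9, p2), (Tai, 31, 2, k1), (Tai, 31, 3, fin), (Tai, 31, 8, x1), (Tai, 31, 9, p2), (Tai, 37, 2, k1), (Tai, 37, 3, fin), (Tai, 37, 8, x1), (Tai, 37, 9, p2)}.
Joining (Emp ⋈ Dept) and Proj on mgr yields {(Quin, 38, 5, bio, fin, 3350), (Quin, 38, 6, p1, fin, 3350), (Quin, 38, 7, hr, fin, 3350), (Quin, 38, 7, qa, fin, 3350), (Quin, 38, 8, x2, fin, 3350), (Quin, 7, 5, bio, bio, 2270), (Quin, 7, 5, bio, cs, 810), (Quin, 7, 6, p1, bio, 2270), (Quin, 7, 6, p1, cs, 810), (Quin, 7, 7, hr, bio, 2270), (Quin, 7, 7, hr, cs, 810), (Quin, 7, 7, qa, bio, 2270), (Quin, 7, 7, qa, cs, 810), (Quin, 7, 8, x2, bio, 2270), (Quin, 7, 8, x2, cs, 810), (Tai, 15, 2, k1, x2, 510), (Tai, 15, 3, fin, x2, 510), (Tai, 15, 8, x1, x2, 510), (Tai, 15, 9, p2, x2, 510), (Tai, 2, 2, k1, p2, 9850), (Tai, 2, 3, fin, p2, 9850), (Tai, 2, 8, x1, p2, 9850), (Tai, 2, 9, p2, p2, 9850)}.
π_{dept} gives {bio, fin, hr, k1, p1, p2, qa, x1, x2} (14 duplicate(s) eliminated).
σ[dept ≠ x2]: keep tuples satisfying dept ≠ x2 → {bio, fin, hr, k1, p1, p2, qa, x1}

{bio, fin, hr, k1, p1, p2, qa, x1}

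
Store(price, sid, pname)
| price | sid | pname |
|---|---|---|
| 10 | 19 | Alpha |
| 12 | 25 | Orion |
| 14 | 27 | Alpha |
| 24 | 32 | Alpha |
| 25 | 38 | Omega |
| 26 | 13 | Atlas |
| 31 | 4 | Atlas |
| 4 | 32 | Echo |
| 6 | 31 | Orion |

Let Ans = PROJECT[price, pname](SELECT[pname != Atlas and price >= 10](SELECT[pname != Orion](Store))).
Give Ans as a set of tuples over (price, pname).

σ[pname != Orion]: keep tuples satisfying pname != Orion → {(10, 19, Alpha), (14, 27, Alpha), (24, 32, Alpha), (25, 38, Omega), (26, 13, Atlas), (31, 4, Atlas), (4, 32, Echo)}
σ[pname != Atlas and price >= 10]: keep tuples satisfying pname != Atlas and price >= 10 → {(10, 19, Alpha), (14, 27, Alpha), (24, 32, Alpha), (25, 38, Omega)}
Keep only column(s) price, pname: {(10, Alpha), (14, Alpha), (24, Alpha), (25, Omega)}

{(10, Alpha), (14, Alpha), (24, Alpha), (25, Omega)}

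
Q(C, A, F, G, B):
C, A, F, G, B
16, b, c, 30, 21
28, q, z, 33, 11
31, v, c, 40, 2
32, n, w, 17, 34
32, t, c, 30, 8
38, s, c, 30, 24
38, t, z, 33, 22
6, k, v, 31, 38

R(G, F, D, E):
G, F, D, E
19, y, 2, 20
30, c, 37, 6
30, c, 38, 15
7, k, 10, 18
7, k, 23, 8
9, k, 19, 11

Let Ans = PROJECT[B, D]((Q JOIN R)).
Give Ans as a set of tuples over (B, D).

{(21, 37), (21, 38), (24, 37), (24, 38), (8, 37), (8, 38)}

Joining Q and R on F, G yields {(16, b, c, 30, 21, 37, 6), (16, b, c, 30, 21, 38, 15), (32, t, c, 30, 8, 37, 6), (32, t, c, 30, 8, 38, 15), (38, s, c, 30, 24, 37, 6), (38, s, c, 30, 24, 38, 15)}.
π_{B, D} gives {(21, 37), (21, 38), (24, 37), (24, 38), (8, 37), (8, 38)}.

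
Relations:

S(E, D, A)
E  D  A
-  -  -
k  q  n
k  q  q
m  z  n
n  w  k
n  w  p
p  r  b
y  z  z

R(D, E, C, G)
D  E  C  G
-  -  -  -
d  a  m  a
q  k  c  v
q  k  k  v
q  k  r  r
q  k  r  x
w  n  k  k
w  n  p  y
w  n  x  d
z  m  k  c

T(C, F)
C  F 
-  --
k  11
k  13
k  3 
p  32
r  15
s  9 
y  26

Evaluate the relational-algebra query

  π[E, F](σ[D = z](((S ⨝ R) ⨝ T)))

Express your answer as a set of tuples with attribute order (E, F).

Natural join on E, D: {(k, q, n, c, v), (k, q, n, k, v), (k, q, n, r, r), (k, q, n, r, x), (k, q, q, c, v), (k, q, q, k, v), (k, q, q, r, r), (k, q, q, r, x), (m, z, n, k, c), (n, w, k, k, k), (n, w, k, p, y), (n, w, k, x, d), (n, w, p, k, k), (n, w, p, p, y), (n, w, p, x, d)}
Natural join on C: {(k, q, n, k, v, 11), (k, q, n, k, v, 13), (k, q, n, k, v, 3), (k, q, n, r, r, 15), (k, q, n, r, x, 15), (k, q, q, k, v, 11), (k, q, q, k, v, 13), (k, q, q, k, v, 3), (k, q, q, r, r, 15), (k, q, q, r, x, 15), (m, z, n, k, c, 11), (m, z, n, k, c, 13), (m, z, n, k, c, 3), (n, w, k, k, k, 11), (n, w, k, k, k, 13), (n, w, k, k, k, 3), (n, w, k, p, y, 32), (n, w, p, k, k, 11), (n, w, p, k, k, 13), (n, w, p, k, k, 3), (n, w, p, p, y, 32)}
σ[D = z]: keep tuples satisfying D = z → {(m, z, n, k, c, 11), (m, z, n, k, c, 13), (m, z, n, k, c, 3)}
Projecting to E, F: {(m, 11), (m, 13), (m, 3)}

{(m, 11), (m, 13), (m, 3)}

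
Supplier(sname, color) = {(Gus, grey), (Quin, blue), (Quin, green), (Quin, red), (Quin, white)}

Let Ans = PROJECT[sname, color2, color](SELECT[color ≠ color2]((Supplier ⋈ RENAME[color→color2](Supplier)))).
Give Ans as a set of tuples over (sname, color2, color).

{(Quin, blue, green), (Quin, blue, red), (Quin, blue, white), (Quin, green, blue), (Quin, green, red), (Quin, green, white), (Quin, red, blue), (Quin, red, green), (Quin, red, white), (Quin, white, blue), (Quin, white, green), (Quin, white, red)}

ρ[color→color2]: schema becomes (sname, color2); tuples unchanged.
Natural join on sname: {(Gus, grey, grey), (Quin, blue, blue), (Quin, blue, green), (Quin, blue, red), (Quin, blue, white), (Quin, green, blue), (Quin, green, green), (Quin, green, red), (Quin, green, white), (Quin, red, blue), (Quin, red, green), (Quin, red, red), (Quin, red, white), (Quin, white, blue), (Quin, white, green), (Quin, white, red), (Quin, white, white)}
Filtering on color ≠ color2 leaves {(Quin, blue, green), (Quin, blue, red), (Quin, blue, white), (Quin, green, blue), (Quin, green, red), (Quin, green, white), (Quin, red, blue), (Quin, red, green), (Quin, red, white), (Quin, white, blue), (Quin, white, green), (Quin, white, red)}.
π_{sname, color2, color} gives {(Quin, blue, green), (Quin, blue, red), (Quin, blue, white), (Quin, green, blue), (Quin, green, red), (Quin, green, white), (Quin, red, blue), (Quin, red, green), (Quin, red, white), (Quin, white, blue), (Quin, white, green), (Quin, white, red)}.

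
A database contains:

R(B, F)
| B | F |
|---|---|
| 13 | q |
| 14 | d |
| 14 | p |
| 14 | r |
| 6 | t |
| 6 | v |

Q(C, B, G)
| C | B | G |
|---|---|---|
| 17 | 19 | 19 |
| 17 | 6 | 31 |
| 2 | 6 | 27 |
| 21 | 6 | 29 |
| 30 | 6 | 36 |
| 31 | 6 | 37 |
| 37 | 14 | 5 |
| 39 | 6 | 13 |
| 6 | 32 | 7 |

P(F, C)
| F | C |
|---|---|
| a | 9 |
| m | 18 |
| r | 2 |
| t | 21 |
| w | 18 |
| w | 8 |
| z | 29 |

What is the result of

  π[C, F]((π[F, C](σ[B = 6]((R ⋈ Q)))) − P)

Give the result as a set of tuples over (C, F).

{(17, t), (17, v), (2, t), (2, v), (21, v), (30, t), (30, v), (31, t), (31, v), (39, t), (39, v)}

R ⋈ Q (natural join on B): {(14, d, 37, 5), (14, p, 37, 5), (14, r, 37, 5), (6, t, 17, 31), (6, t, 2, 27), (6, t, 21, 29), (6, t, 30, 36), (6, t, 31, 37), (6, t, 39, 13), (6, v, 17, 31), (6, v, 2, 27), (6, v, 21, 29), (6, v, 30, 36), (6, v, 31, 37), (6, v, 39, 13)}
Selection B = 6: {(6, t, 17, 31), (6, t, 2, 27), (6, t, 21, 29), (6, t, 30, 36), (6, t, 31, 37), (6, t, 39, 13), (6, v, 17, 31), (6, v, 2, 27), (6, v, 21, 29), (6, v, 30, 36), (6, v, 31, 37), (6, v, 39, 13)}
Keep only column(s) F, C: {(t, 17), (t, 2), (t, 21), (t, 30), (t, 31), (t, 39), (v, 17), (v, 2), (v, 21), (v, 30), (v, 31), (v, 39)}
Taking the difference: {(t, 17), (t, 2), (t, 30), (t, 31), (t, 39), (v, 17), (v, 2), (v, 21), (v, 30), (v, 31), (v, 39)}
Keep only column(s) C, F: {(17, t), (17, v), (2, t), (2, v), (21, v), (30, t), (30, v), (31, t), (31, v), (39, t), (39, v)}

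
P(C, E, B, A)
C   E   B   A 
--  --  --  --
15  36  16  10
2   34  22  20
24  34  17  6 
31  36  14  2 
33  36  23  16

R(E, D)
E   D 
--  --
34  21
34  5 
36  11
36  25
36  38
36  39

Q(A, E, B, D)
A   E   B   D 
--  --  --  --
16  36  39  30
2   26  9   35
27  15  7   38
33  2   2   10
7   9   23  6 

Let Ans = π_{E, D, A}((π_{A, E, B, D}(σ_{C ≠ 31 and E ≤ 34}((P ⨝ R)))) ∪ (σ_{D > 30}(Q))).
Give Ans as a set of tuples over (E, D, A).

{(15, 38, 27), (26, 35, 2), (34, 21, 20), (34, 21, 6), (34, 5, 20), (34, 5, 6)}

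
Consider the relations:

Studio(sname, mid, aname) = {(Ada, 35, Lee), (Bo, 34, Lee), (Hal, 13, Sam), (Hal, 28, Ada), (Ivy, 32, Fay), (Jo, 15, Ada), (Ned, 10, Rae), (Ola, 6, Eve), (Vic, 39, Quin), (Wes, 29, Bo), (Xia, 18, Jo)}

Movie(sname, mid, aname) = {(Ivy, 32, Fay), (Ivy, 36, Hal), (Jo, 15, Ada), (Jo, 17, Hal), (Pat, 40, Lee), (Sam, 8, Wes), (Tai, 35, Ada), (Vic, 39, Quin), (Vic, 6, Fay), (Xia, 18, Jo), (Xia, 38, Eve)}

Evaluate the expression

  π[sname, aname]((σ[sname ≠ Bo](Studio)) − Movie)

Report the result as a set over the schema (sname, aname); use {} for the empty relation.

{(Ada, Lee), (Hal, Ada), (Hal, Sam), (Ned, Rae), (Ola, Eve), (Wes, Bo)}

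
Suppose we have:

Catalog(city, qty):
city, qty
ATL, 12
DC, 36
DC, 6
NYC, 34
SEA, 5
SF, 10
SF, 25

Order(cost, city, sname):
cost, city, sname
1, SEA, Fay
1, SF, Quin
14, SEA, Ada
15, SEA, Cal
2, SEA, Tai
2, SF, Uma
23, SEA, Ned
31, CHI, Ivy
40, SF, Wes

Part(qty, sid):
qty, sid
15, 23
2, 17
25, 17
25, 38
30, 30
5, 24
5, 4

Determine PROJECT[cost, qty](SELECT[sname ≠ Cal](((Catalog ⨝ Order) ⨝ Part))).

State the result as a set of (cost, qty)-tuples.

Natural join on city: {(SEA, 5, 1, Fay), (SEA, 5, 14, Ada), (SEA, 5, 15, Cal), (SEA, 5, 2, Tai), (SEA, 5, 23, Ned), (SF, 10, 1, Quin), (SF, 10, 2, Uma), (SF, 10, 40, Wes), (SF, 25, 1, Quin), (SF, 25, 2, Uma), (SF, 25, 40, Wes)}
Natural join on qty: {(SEA, 5, 1, Fay, 24), (SEA, 5, 1, Fay, 4), (SEA, 5, 14, Ada, 24), (SEA, 5, 14, Ada, 4), (SEA, 5, 15, Cal, 24), (SEA, 5, 15, Cal, 4), (SEA, 5, 2, Tai, 24), (SEA, 5, 2, Tai, 4), (SEA, 5, 23, Ned, 24), (SEA, 5, 23, Ned, 4), (SF, 25, 1, Quin, 17), (SF, 25, 1, Quin, 38), (SF, 25, 2, Uma, 17), (SF, 25, 2, Uma, 38), (SF, 25, 40, Wes, 17), (SF, 25, 40, Wes, 38)}
Apply σ_{sname ≠ Cal}; surviving tuples: {(SEA, 5, 1, Fay, 24), (SEA, 5, 1, Fay, 4), (SEA, 5, 14, Ada, 24), (SEA, 5, 14, Ada, 4), (SEA, 5, 2, Tai, 24), (SEA, 5, 2, Tai, 4), (SEA, 5, 23, Ned, 24), (SEA, 5, 23, Ned, 4), (SF, 25, 1, Quin, 17), (SF, 25, 1, Quin, 38), (SF, 25, 2, Uma, 17), (SF, 25, 2, Uma, 38), (SF, 25, 40, Wes, 17), (SF, 25, 40, Wes, 38)}
π_{cost, qty} gives {(1, 25), (1, 5), (14, 5), (2, 25), (2, 5), (23, 5), (40, 25)} (7 duplicate(s) eliminated).

{(1, 25), (1, 5), (14, 5), (2, 25), (2, 5), (23, 5), (40, 25)}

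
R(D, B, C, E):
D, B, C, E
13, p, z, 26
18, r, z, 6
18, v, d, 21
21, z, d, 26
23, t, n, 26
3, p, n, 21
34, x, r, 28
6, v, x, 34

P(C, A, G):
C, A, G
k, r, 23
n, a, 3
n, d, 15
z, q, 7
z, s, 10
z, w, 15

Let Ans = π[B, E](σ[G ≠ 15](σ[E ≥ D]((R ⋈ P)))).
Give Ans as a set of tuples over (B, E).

{(p, 21), (p, 26), (t, 26)}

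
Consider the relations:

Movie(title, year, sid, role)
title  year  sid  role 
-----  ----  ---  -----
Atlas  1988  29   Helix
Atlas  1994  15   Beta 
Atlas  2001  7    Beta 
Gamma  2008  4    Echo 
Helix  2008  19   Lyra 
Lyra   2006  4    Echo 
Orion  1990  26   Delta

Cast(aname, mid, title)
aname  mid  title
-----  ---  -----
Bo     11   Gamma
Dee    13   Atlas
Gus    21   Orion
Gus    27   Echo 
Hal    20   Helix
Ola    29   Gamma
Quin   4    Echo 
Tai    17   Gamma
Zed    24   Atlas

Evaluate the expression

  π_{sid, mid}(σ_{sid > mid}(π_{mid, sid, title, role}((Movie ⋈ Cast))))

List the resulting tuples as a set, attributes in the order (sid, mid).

Natural join on title: {(Atlas, 1988, 29, Helix, Dee, 13), (Atlas, 1988, 29, Helix, Zed, 24), (Atlas, 1994, 15, Beta, Dee, 13), (Atlas, 1994, 15, Beta, Zed, 24), (Atlas, 2001, 7, Beta, Dee, 13), (Atlas, 2001, 7, Beta, Zed, 24), (Gamma, 2008, 4, Echo, Bo, 11), (Gamma, 2008, 4, Echo, Ola, 29), (Gamma, 2008, 4, Echo, Tai, 17), (Helix, 2008, 19, Lyra, Hal, 20), (Orion, 1990, 26, Delta, Gus, 21)}
π[mid, sid, title, role]: project onto (mid, sid, title, role) → {(11, 4, Gamma, Echo), (13, 15, Atlas, Beta), (13, 29, Atlas, Helix), (13, 7, Atlas, Beta), (17, 4, Gamma, Echo), (20, 19, Helix, Lyra), (21, 26, Orion, Delta), (24, 15, Atlas, Beta), (24, 29, Atlas, Helix), (24, 7, Atlas, Beta), (29, 4, Gamma, Echo)}
σ[sid > mid]: keep tuples satisfying sid > mid → {(13, 15, Atlas, Beta), (13, 29, Atlas, Helix), (21, 26, Orion, Delta), (24, 29, Atlas, Helix)}
π[sid, mid]: project onto (sid, mid) → {(15, 13), (26, 21), (29, 13), (29, 24)}

{(15, 13), (26, 21), (29, 13), (29, 24)}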